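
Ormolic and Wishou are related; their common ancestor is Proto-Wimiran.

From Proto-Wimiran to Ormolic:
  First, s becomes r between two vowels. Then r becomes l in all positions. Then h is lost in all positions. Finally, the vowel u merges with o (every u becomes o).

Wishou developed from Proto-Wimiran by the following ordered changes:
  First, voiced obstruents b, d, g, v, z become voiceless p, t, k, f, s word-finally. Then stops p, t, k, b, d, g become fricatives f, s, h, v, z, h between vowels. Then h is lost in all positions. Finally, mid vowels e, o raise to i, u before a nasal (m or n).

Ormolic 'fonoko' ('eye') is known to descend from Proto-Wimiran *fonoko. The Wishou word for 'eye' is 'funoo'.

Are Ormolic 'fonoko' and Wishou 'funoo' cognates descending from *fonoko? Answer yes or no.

Derive the expected Wishou reflex of *fonoko:
Wishou: start from *fonoko.
  rule 1: no change — fonoko
  rule 2 (intervocalic lenition): fonoko → fonoho
  rule 3 (h-loss): fonoho → fonoo
  rule 4 (pre-nasal raising): fonoo → funoo
  ⇒ Wishou funoo
Wishou 'funoo' matches the regular reflex exactly, so the pair is cognate.

yes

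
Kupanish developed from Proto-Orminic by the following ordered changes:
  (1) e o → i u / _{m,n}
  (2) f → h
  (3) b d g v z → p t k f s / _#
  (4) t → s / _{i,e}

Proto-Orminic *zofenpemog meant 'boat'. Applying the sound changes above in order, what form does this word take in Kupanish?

Kupanish: *zofenpemog > zofinpimog > zohinpimog > zohinpimok  (by pre-nasal raising, unconditioned shift, final devoicing)

zohinpimok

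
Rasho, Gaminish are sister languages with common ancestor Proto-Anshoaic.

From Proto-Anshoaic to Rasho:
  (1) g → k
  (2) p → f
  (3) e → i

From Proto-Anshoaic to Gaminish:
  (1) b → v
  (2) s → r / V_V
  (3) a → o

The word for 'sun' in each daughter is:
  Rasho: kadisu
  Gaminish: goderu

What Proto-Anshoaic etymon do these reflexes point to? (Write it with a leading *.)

Position 4: Rasho has i, Gaminish has e. Gaminish preserves e here (none of its changes turn any other segment into e), so the proto-segment is *e.
Position 5: Rasho has s, Gaminish has r. Rasho preserves s here (none of its changes turn any other segment into s), so the proto-segment is *s.
Verify the candidate proto-form against each daughter:
Rasho: start from *gadesu.
  rule 1 (unconditioned shift): gadesu → kadesu
  rule 2: no change — kadesu
  rule 3 (vowel merger): kadesu → kadisu
  ⇒ Rasho kadisu
Gaminish: *gadesu > gaderu > goderu  (by rhotacism, vowel merger)
Only *gadesu yields all of Rasho kadisu, Gaminish goderu.

*gadesu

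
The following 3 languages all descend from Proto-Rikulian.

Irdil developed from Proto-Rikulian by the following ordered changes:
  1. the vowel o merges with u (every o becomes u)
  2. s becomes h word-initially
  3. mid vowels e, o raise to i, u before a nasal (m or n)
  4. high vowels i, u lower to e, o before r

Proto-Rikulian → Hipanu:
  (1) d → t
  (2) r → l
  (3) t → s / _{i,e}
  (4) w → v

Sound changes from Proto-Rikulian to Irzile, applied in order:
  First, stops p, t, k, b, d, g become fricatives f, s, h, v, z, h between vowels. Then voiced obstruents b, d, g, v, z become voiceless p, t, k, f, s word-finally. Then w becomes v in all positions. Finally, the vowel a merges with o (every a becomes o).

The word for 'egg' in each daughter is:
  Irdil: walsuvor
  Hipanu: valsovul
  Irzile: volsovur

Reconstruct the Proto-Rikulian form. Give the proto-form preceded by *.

Position 1: Irdil has w, Hipanu has v, Irzile has v. Irdil preserves w here (none of its changes turn any other segment into w), so the proto-segment is *w.
Position 8: Irdil has r, Hipanu has l, Irzile has r. Irdil preserves r here (none of its changes turn any other segment into r), so the proto-segment is *r.
Position 7: Irdil has o, Hipanu has u, Irzile has u. Hipanu preserves u here (none of its changes turn any other segment into u), so the proto-segment is *u.
Continuing position by position gives *walsovur; check it forward:
Irdil: start from *walsovur.
  rule 1 (vowel merger): walsovur → walsuvur
  rule 2: no change — walsuvur
  rule 3: no change — walsuvur
  rule 4 (pre-rhotic lowering): walsuvur → walsuvor
  ⇒ Irdil walsuvor
Hipanu: *walsovur > walsovul > valsovul  (by unconditioned shift, unconditioned shift)
Irzile: start from *walsovur.
  rule 1: no change — walsovur
  rule 2: no change — walsovur
  rule 3 (unconditioned shift): walsovur → valsovur
  rule 4 (vowel merger): valsovur → volsovur
  ⇒ Irzile volsovur
Only *walsovur yields all of Irdil walsuvor, Hipanu valsovul, Irzile volsovur.

*walsovur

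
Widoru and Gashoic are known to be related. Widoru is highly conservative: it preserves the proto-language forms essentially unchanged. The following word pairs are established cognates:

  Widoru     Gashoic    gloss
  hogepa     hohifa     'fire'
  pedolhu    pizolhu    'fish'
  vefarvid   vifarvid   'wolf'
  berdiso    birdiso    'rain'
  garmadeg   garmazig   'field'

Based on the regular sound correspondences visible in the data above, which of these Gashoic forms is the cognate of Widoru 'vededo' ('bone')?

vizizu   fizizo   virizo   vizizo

vizizo

pedolhu ~ pizolhu, garmadeg ~ garmazig — Widoru e corresponds to Gashoic i after a consonant, before a consonant other than r, m, n, p, b, f, v.
garmadeg ~ garmazig — Widoru d corresponds to Gashoic z between vowels (before a front vowel).
pedolhu ~ pizolhu — Widoru d corresponds to Gashoic z between vowels (before a back vowel).
Applying these to Widoru 'vededo':
  vededo → videdo   (e→i after a consonant, before a consonant other than r, m, n, p, b, f, v)
  videdo → vizedo   (d→z between vowels (before a front vowel))
  vizedo → vizido   (e→i after a consonant, before a consonant other than r, m, n, p, b, f, v)
  vizido → vizizo   (d→z between vowels (before a back vowel))
So the Gashoic cognate is 'vizizo'.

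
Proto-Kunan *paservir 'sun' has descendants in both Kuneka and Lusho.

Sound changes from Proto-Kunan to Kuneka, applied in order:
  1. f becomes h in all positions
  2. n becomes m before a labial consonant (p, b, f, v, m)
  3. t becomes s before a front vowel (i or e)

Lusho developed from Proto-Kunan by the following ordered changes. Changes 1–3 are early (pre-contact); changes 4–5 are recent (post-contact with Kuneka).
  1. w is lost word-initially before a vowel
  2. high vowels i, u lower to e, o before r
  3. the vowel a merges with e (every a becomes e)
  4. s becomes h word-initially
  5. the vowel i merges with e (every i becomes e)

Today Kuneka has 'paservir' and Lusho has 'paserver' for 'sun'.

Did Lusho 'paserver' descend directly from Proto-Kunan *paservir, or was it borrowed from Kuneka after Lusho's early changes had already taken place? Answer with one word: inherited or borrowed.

borrowed

If inherited, *paservir would pass through all of Lusho's changes:
Lusho: start from *paservir.
  rule 1: no change — paservir
  rule 2 (pre-rhotic lowering): paservir → paserver
  rule 3 (vowel merger): paserver → peserver
  rule 4: no change — peserver
  rule 5: no change — peserver
  ⇒ Lusho peserver
If borrowed from Kuneka 'paservir' after the early changes, it would undergo only the recent ones:
  rule 4 (debuccalisation): no change (paservir)
  rule 5 (vowel merger): paservir → paserver
  ⇒ as a loan: paserver
Lusho 'paserver' matches the loan outcome 'paserver', not the inherited 'peserver' — it skipped the early Lusho changes, so it was borrowed from Kuneka.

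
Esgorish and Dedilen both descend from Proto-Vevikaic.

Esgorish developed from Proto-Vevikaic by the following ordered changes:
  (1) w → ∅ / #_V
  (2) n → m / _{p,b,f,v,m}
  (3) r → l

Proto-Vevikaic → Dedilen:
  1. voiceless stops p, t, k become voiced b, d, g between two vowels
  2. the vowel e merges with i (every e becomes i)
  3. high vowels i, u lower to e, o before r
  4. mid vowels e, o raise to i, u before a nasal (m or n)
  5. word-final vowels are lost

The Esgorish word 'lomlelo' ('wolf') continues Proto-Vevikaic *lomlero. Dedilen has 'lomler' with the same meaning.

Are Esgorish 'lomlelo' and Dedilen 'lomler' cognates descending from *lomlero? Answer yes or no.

Derive the expected Dedilen reflex of *lomlero:
Dedilen: *lomlero > lomliro > lomlero > lumlero > lumler  (by vowel merger, pre-rhotic lowering, pre-nasal raising, apocope)
The regular Dedilen reflex would be 'lumler', but the attested form is 'lomler'. The correspondence is irregular, so they are not cognates (the Dedilen form has a different source).

no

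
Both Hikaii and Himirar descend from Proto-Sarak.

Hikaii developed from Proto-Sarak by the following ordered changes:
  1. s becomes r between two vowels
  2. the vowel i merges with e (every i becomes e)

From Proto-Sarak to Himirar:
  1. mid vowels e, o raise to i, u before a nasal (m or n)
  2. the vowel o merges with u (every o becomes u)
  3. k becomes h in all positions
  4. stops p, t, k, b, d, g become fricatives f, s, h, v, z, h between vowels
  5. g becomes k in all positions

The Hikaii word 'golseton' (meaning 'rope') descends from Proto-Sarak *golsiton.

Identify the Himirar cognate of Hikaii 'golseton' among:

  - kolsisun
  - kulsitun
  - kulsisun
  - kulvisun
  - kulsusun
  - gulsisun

Himirar: *golsiton > golsitun > gulsitun > gulsisun > kulsisun  (by pre-nasal raising, vowel merger, intervocalic lenition, unconditioned shift)
Only 'kulsisun' matches the regular Himirar development of *golsiton.

kulsisun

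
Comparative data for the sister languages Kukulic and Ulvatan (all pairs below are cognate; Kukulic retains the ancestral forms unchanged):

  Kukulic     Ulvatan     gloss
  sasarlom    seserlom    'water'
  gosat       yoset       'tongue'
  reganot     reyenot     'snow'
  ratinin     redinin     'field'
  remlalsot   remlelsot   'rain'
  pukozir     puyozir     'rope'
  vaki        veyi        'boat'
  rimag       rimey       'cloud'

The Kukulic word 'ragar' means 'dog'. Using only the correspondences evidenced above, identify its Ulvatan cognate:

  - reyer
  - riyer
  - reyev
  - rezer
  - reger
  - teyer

sasarlom ~ seserlom, gosat ~ yoset — Kukulic a corresponds to Ulvatan e after a consonant, before a consonant other than r, m, n, p, b, f, v.
reganot ~ reyenot — Kukulic g corresponds to Ulvatan y between vowels (before a back vowel).
sasarlom ~ seserlom — Kukulic a corresponds to Ulvatan e after a consonant, before r.
Applying these to Kukulic 'ragar':
  ragar → regar   (a→e after a consonant, before a consonant other than r, m, n, p, b, f, v)
  regar → reyar   (g→y between vowels (before a back vowel))
  reyar → reyer   (a→e after a consonant, before r)
So the Ulvatan cognate is 'reyer'.

reyer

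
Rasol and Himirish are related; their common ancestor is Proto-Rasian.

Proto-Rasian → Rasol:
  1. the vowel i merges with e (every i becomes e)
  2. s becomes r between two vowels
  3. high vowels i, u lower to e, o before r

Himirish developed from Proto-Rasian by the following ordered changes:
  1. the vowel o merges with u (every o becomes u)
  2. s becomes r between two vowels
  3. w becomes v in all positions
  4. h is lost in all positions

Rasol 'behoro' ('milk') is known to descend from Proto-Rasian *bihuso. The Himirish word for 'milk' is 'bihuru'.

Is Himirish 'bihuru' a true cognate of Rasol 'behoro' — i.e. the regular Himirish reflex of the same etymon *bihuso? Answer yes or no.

Derive the expected Himirish reflex of *bihuso:
Himirish: *bihuso
  bihuso → bihusu   [vowel merger]
  bihusu → bihuru   [rhotacism]
  bihuru (rule 3 does not apply)
  bihuru → biuru   [h-loss]
  giving Himirish biuru.
The regular Himirish reflex would be 'biuru', but the attested form is 'bihuru'. The correspondence is irregular, so they are not cognates (the Himirish form has a different source).

no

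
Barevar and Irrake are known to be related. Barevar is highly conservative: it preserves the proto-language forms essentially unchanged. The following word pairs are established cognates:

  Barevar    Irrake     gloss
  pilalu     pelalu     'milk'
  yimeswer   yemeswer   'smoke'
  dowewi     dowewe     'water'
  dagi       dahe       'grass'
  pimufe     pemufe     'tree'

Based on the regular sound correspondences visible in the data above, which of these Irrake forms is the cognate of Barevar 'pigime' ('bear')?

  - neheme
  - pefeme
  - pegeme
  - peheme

pilalu ~ pelalu — Barevar i corresponds to Irrake e after a consonant, before a consonant other than r, m, n, p, b, f, v.
dagi ~ dahe — Barevar g corresponds to Irrake h between vowels (before a front vowel).
yimeswer ~ yemeswer, pimufe ~ pemufe — Barevar i corresponds to Irrake e after a consonant, before a nasal.
Applying these to Barevar 'pigime':
  pigime → pegime   (i→e after a consonant, before a consonant other than r, m, n, p, b, f, v)
  pegime → pehime   (g→h between vowels (before a front vowel))
  pehime → peheme   (i→e after a consonant, before a nasal)
So the Irrake cognate is 'peheme'.

peheme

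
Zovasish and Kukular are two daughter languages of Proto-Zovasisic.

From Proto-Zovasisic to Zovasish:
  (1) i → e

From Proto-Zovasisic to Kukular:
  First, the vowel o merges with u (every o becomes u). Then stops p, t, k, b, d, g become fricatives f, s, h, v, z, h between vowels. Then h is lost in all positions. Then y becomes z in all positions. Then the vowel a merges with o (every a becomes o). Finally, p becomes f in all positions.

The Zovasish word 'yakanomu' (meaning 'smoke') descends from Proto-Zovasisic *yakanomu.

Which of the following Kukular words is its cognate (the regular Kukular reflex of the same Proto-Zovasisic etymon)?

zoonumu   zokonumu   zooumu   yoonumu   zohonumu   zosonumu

Kukular: *yakanomu
  yakanomu → yakanumu   [vowel merger]
  yakanumu → yahanumu   [intervocalic lenition]
  yahanumu → yaanumu   [h-loss]
  yaanumu → zaanumu   [unconditioned shift]
  zaanumu → zoonumu   [vowel merger]
  zoonumu (rule 6 does not apply)
  giving Kukular zoonumu.

zoonumu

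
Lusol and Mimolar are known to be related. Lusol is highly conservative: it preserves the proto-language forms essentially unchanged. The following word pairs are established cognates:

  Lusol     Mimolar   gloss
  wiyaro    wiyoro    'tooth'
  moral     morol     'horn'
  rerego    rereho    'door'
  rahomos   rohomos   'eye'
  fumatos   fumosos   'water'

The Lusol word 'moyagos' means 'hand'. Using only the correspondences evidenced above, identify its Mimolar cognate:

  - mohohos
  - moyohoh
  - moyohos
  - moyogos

moral ~ morol, rahomos ~ rohomos — Lusol a corresponds to Mimolar o after a consonant, before a consonant other than r, m, n, p, b, f, v.
rerego ~ rereho — Lusol g corresponds to Mimolar h between vowels (before a back vowel).
Applying these to Lusol 'moyagos':
  moyagos → moyogos   (a→o after a consonant, before a consonant other than r, m, n, p, b, f, v)
  moyogos → moyohos   (g→h between vowels (before a back vowel))
So the Mimolar cognate is 'moyohos'.

moyohos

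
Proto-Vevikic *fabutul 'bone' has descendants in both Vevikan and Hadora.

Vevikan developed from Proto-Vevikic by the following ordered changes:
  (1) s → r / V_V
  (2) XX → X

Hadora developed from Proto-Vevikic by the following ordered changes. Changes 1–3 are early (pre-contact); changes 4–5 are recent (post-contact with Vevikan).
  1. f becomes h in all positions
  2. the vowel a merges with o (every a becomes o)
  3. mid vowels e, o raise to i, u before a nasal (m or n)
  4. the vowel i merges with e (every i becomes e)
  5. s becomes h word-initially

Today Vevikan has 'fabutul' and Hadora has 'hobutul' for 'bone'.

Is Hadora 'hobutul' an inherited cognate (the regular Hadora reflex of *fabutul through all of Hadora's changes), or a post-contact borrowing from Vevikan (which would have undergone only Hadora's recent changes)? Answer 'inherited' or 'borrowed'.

If inherited, *fabutul would pass through all of Hadora's changes:
Hadora: *fabutul
  fabutul → habutul   [unconditioned shift]
  habutul → hobutul   [vowel merger]
  hobutul (rule 3 does not apply)
  hobutul (rule 4 does not apply)
  hobutul (rule 5 does not apply)
  giving Hadora hobutul.
If borrowed from Vevikan 'fabutul' after the early changes, it would undergo only the recent ones:
  rule 4 (vowel merger): no change (fabutul)
  rule 5 (debuccalisation): no change (fabutul)
  ⇒ as a loan: fabutul
Hadora 'hobutul' matches the inherited outcome exactly, so it is an inherited cognate, not a loan.

inherited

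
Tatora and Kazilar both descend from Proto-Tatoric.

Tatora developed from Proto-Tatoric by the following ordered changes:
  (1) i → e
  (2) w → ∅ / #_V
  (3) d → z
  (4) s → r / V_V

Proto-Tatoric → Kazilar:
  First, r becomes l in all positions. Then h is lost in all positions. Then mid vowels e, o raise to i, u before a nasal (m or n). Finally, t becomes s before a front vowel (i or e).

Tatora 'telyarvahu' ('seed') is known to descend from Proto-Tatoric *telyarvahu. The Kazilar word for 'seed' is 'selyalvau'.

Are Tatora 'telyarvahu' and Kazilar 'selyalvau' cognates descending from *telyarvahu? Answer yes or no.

Derive the expected Kazilar reflex of *telyarvahu:
Kazilar: *telyarvahu
  telyarvahu → telyalvahu   [unconditioned shift]
  telyalvahu → telyalvau   [h-loss]
  telyalvau (rule 3 does not apply)
  telyalvau → selyalvau   [palatalisation]
  giving Kazilar selyalvau.
Kazilar 'selyalvau' matches the regular reflex exactly, so the pair is cognate.

yes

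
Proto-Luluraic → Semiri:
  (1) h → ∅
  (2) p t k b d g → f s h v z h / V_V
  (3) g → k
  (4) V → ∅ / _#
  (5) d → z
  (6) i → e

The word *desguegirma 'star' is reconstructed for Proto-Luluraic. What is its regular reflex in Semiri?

Semiri: *desguegirma
  desguegirma (rule 1 does not apply)
  desguegirma → desguehirma   [intervocalic lenition]
  desguehirma → deskuehirma   [unconditioned shift]
  deskuehirma → deskuehirm   [apocope]
  deskuehirm → zeskuehirm   [unconditioned shift]
  zeskuehirm → zeskueherm   [vowel merger]
  giving Semiri zeskueherm.

zeskueherm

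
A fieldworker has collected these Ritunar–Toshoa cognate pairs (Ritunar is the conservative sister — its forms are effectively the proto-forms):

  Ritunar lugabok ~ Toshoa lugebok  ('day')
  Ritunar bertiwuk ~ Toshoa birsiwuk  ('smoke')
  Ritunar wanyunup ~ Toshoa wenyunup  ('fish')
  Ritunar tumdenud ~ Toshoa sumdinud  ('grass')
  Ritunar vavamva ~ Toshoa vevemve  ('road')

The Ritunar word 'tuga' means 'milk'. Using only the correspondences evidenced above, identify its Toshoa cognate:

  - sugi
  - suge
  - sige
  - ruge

tumdenud ~ sumdinud — Ritunar t corresponds to Toshoa s word-initially before a back vowel.
vavamva ~ vevemve — Ritunar a corresponds to Toshoa e word-finally.
Applying these to Ritunar 'tuga':
  tuga → suga   (t→s word-initially before a back vowel)
  suga → suge   (a→e word-finally)
So the Toshoa cognate is 'suge'.

suge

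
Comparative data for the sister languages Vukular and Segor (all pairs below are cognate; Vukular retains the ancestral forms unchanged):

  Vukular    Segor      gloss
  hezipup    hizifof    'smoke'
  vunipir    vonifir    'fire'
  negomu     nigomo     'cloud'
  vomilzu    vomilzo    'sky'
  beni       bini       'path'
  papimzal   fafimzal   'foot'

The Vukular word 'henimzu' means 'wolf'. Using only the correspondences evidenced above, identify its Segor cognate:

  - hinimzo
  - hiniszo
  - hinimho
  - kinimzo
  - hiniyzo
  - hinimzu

beni ~ bini — Vukular e corresponds to Segor i after a consonant, before a nasal.
negomu ~ nigomo, vomilzu ~ vomilzo — Vukular u corresponds to Segor o word-finally.
Applying these to Vukular 'henimzu':
  henimzu → hinimzu   (e→i after a consonant, before a nasal)
  hinimzu → hinimzo   (u→o word-finally)
So the Segor cognate is 'hinimzo'.

hinimzo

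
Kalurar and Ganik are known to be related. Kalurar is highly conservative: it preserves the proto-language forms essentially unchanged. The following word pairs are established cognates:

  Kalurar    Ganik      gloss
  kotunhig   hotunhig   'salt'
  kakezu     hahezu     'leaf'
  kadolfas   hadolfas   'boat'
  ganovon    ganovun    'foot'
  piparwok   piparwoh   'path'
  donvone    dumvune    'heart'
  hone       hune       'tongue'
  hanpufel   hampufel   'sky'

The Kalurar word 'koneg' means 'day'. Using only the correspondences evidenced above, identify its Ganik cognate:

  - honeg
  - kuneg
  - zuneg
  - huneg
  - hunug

kotunhig ~ hotunhig — Kalurar k corresponds to Ganik h word-initially before a back vowel.
ganovon ~ ganovun, donvone ~ dumvune — Kalurar o corresponds to Ganik u after a consonant, before a nasal.
Applying these to Kalurar 'koneg':
  koneg → honeg   (k→h word-initially before a back vowel)
  honeg → huneg   (o→u after a consonant, before a nasal)
So the Ganik cognate is 'huneg'.

huneg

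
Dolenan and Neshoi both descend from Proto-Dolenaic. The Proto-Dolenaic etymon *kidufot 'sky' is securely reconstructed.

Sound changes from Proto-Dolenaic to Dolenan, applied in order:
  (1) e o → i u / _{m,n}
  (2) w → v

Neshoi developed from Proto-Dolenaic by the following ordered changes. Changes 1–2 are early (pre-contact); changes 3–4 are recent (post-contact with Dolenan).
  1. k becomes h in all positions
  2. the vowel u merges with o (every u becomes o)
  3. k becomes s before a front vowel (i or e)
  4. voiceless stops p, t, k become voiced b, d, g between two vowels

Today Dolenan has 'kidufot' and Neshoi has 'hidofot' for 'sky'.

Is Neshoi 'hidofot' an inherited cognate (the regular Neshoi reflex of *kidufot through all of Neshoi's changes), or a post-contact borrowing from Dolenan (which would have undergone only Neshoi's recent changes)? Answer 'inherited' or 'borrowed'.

If inherited, *kidufot would pass through all of Neshoi's changes:
Neshoi: *kidufot
  kidufot → hidufot   [unconditioned shift]
  hidufot → hidofot   [vowel merger]
  hidofot (rule 3 does not apply)
  hidofot (rule 4 does not apply)
  giving Neshoi hidofot.
If borrowed from Dolenan 'kidufot' after the early changes, it would undergo only the recent ones:
  rule 3 (palatalisation): kidufot → sidufot
  rule 4 (intervocalic voicing): no change (sidufot)
  ⇒ as a loan: sidufot
Neshoi 'hidofot' matches the inherited outcome exactly, so it is an inherited cognate, not a loan.

inherited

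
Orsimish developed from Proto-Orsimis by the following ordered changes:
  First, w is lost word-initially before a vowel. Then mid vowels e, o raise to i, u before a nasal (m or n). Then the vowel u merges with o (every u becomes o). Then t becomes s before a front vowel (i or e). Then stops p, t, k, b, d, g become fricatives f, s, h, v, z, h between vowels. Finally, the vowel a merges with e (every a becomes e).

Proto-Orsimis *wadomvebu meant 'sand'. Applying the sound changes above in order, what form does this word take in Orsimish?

ezomvevo

Orsimish: *wadomvebu > adomvebu > adumvebu > adomvebo > azomvevo > ezomvevo  (by glide loss, pre-nasal raising, vowel merger, intervocalic lenition, vowel merger)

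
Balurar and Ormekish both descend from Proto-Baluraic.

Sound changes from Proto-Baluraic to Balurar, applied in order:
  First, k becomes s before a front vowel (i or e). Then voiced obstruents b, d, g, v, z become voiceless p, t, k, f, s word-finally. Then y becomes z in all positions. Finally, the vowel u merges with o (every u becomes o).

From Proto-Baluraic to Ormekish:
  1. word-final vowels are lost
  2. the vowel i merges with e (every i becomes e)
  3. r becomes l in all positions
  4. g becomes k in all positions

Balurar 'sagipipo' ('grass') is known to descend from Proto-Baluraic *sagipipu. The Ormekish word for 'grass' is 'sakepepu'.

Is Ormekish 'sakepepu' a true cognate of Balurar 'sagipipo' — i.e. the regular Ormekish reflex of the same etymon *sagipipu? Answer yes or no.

no

Derive the expected Ormekish reflex of *sagipipu:
Ormekish: start from *sagipipu.
  rule 1 (apocope): sagipipu → sagipip
  rule 2 (vowel merger): sagipip → sagepep
  rule 3: no change — sagepep
  rule 4 (unconditioned shift): sagepep → sakepep
  ⇒ Ormekish sakepep
The regular Ormekish reflex would be 'sakepep', but the attested form is 'sakepepu'. The correspondence is irregular, so they are not cognates (the Ormekish form has a different source).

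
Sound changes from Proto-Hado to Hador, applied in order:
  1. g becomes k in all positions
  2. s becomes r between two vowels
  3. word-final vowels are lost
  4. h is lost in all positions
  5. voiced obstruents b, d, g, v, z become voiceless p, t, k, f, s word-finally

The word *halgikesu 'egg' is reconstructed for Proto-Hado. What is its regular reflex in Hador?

alkiker

Hador: start from *halgikesu.
  rule 1 (unconditioned shift): halgikesu → halkikesu
  rule 2 (rhotacism): halkikesu → halkikeru
  rule 3 (apocope): halkikeru → halkiker
  rule 4 (h-loss): halkiker → alkiker
  rule 5: no change — alkiker
  ⇒ Hador alkiker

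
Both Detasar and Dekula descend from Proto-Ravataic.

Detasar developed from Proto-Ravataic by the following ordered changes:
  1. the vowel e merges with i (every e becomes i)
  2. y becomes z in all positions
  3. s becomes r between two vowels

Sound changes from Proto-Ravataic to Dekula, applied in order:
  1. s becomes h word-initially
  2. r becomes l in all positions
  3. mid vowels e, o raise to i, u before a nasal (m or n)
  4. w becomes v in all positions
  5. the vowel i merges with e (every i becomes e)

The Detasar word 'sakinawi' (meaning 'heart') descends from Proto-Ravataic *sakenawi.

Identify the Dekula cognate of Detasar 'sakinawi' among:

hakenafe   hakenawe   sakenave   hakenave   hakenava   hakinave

Dekula: start from *sakenawi.
  rule 1 (debuccalisation): sakenawi → hakenawi
  rule 2: no change — hakenawi
  rule 3 (pre-nasal raising): hakenawi → hakinawi
  rule 4 (unconditioned shift): hakinawi → hakinavi
  rule 5 (vowel merger): hakinavi → hakenave
  ⇒ Dekula hakenave
Only 'hakenave' matches the regular Dekula development of *sakenawi.

hakenave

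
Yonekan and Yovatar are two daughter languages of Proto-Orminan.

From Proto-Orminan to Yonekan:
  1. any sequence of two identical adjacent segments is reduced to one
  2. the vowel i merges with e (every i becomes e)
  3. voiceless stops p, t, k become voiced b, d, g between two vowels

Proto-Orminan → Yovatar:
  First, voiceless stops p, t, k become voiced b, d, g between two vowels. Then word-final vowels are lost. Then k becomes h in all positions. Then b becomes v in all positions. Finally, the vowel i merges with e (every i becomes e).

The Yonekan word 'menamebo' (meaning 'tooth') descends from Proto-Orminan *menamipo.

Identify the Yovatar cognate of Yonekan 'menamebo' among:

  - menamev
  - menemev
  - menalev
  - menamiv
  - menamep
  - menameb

menamev

Yovatar: start from *menamipo.
  rule 1 (intervocalic voicing): menamipo → menamibo
  rule 2 (apocope): menamibo → menamib
  rule 3: no change — menamib
  rule 4 (unconditioned shift): menamib → menamiv
  rule 5 (vowel merger): menamiv → menamev
  ⇒ Yovatar menamev
Only 'menamev' matches the regular Yovatar development of *menamipo.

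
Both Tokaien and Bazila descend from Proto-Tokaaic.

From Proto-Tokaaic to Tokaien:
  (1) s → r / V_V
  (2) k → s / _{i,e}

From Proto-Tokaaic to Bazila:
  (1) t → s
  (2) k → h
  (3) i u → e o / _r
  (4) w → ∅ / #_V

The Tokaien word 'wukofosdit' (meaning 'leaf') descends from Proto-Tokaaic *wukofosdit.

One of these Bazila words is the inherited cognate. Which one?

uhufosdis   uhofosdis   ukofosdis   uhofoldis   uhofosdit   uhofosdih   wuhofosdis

Bazila: *wukofosdit
  wukofosdit → wukofosdis   [unconditioned shift]
  wukofosdis → wuhofosdis   [unconditioned shift]
  wuhofosdis (rule 3 does not apply)
  wuhofosdis → uhofosdis   [glide loss]
  giving Bazila uhofosdis.
Only 'uhofosdis' matches the regular Bazila development of *wukofosdit.

uhofosdis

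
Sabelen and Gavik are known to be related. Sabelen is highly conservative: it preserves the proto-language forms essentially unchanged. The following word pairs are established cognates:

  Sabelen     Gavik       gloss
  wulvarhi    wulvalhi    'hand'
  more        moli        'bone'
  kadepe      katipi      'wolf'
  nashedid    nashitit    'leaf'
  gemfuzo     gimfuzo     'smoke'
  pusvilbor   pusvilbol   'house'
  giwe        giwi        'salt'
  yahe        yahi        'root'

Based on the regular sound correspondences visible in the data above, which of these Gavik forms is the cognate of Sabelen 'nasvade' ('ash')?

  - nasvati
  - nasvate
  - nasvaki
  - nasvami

nasvati

kadepe ~ katipi — Sabelen d corresponds to Gavik t between vowels (before a front vowel).
more ~ moli, kadepe ~ katipi — Sabelen e corresponds to Gavik i word-finally.
Applying these to Sabelen 'nasvade':
  nasvade → nasvate   (d→t between vowels (before a front vowel))
  nasvate → nasvati   (e→i word-finally)
So the Gavik cognate is 'nasvati'.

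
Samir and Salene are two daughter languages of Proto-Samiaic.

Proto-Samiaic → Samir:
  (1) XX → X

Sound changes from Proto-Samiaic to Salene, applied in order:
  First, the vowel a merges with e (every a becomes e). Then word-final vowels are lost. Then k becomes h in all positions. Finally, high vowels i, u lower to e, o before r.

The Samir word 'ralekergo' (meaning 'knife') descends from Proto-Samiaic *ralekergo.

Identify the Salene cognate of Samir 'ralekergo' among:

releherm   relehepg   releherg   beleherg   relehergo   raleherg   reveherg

releherg

Salene: *ralekergo
  ralekergo → relekergo   [vowel merger]
  relekergo → relekerg   [apocope]
  relekerg → releherg   [unconditioned shift]
  releherg (rule 4 does not apply)
  giving Salene releherg.
The other candidates each miss or misapply at least one Salene change.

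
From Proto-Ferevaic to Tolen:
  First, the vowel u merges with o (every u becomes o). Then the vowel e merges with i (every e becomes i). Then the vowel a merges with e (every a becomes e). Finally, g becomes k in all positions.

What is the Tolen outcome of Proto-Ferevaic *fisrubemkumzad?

fisrobimkomzed

Tolen: *fisrubemkumzad > fisrobemkomzad > fisrobimkomzad > fisrobimkomzed  (by vowel merger, vowel merger, vowel merger)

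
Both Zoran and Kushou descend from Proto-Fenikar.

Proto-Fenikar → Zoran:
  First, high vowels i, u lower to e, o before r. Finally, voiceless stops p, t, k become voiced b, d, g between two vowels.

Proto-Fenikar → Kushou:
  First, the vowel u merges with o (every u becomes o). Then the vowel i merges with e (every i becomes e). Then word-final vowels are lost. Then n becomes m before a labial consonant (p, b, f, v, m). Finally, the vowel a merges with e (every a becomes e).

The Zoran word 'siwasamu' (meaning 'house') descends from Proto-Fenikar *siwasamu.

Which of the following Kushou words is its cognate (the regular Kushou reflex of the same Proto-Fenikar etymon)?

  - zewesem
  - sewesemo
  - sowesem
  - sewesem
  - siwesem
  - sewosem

Kushou: start from *siwasamu.
  rule 1 (vowel merger): siwasamu → siwasamo
  rule 2 (vowel merger): siwasamo → sewasamo
  rule 3 (apocope): sewasamo → sewasam
  rule 4: no change — sewasam
  rule 5 (vowel merger): sewasam → sewesem
  ⇒ Kushou sewesem
The other candidates each miss or misapply at least one Kushou change.

sewesem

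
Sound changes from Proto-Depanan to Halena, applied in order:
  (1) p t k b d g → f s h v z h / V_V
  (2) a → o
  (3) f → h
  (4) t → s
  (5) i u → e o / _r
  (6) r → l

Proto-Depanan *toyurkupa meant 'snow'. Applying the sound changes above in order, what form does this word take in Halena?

Halena: start from *toyurkupa.
  rule 1 (intervocalic lenition): toyurkupa → toyurkufa
  rule 2 (vowel merger): toyurkufa → toyurkufo
  rule 3 (unconditioned shift): toyurkufo → toyurkuho
  rule 4 (unconditioned shift): toyurkuho → soyurkuho
  rule 5 (pre-rhotic lowering): soyurkuho → soyorkuho
  rule 6 (unconditioned shift): soyorkuho → soyolkuho
  ⇒ Halena soyolkuho

soyolkuho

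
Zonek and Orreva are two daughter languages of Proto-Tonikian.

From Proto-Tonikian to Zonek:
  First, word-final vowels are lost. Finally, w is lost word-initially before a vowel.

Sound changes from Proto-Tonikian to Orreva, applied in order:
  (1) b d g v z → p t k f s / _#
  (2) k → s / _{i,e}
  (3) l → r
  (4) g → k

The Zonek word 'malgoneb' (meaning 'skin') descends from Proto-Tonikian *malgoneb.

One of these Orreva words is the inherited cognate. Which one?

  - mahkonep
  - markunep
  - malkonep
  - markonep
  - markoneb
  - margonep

markonep

Orreva: *malgoneb > malgonep > margonep > markonep  (by final devoicing, unconditioned shift, unconditioned shift)
The other candidates each miss or misapply at least one Orreva change.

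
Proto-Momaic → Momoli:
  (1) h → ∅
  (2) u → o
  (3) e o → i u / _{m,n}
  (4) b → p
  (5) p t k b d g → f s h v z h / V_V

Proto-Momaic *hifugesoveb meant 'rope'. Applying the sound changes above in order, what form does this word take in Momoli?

ifohesovep

Momoli: *hifugesoveb
  hifugesoveb → ifugesoveb   [h-loss]
  ifugesoveb → ifogesoveb   [vowel merger]
  ifogesoveb (rule 3 does not apply)
  ifogesoveb → ifogesovep   [unconditioned shift]
  ifogesovep → ifohesovep   [intervocalic lenition]
  giving Momoli ifohesovep.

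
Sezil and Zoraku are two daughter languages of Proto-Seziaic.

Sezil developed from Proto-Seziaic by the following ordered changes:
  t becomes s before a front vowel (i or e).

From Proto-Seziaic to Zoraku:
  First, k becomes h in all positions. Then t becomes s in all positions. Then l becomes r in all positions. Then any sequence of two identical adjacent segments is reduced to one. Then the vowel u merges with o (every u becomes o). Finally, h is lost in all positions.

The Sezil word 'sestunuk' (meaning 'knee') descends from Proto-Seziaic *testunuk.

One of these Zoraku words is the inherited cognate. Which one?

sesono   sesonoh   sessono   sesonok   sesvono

Zoraku: *testunuk > testunuh > sessunuh > sesunuh > sesonoh > sesono  (by unconditioned shift, unconditioned shift, degemination, vowel merger, h-loss)
Among the options, 'sesono' alone shows every Zoraku change applied in order.

sesono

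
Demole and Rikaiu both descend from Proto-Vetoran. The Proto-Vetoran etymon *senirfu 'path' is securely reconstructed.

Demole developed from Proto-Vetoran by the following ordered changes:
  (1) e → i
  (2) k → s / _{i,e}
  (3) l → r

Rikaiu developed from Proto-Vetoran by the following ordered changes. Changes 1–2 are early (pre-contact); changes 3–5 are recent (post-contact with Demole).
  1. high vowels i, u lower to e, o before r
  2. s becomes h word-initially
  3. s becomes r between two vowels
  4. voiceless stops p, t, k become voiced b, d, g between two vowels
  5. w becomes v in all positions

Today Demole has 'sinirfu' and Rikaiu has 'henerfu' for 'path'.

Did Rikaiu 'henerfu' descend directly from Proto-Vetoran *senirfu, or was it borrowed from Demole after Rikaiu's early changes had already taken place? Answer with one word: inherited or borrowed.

If inherited, *senirfu would pass through all of Rikaiu's changes:
Rikaiu: *senirfu
  senirfu → senerfu   [pre-rhotic lowering]
  senerfu → henerfu   [debuccalisation]
  henerfu (rule 3 does not apply)
  henerfu (rule 4 does not apply)
  henerfu (rule 5 does not apply)
  giving Rikaiu henerfu.
If borrowed from Demole 'sinirfu' after the early changes, it would undergo only the recent ones:
  rule 3 (rhotacism): no change (sinirfu)
  rule 4 (intervocalic voicing): no change (sinirfu)
  rule 5 (unconditioned shift): no change (sinirfu)
  ⇒ as a loan: sinirfu
Rikaiu 'henerfu' matches the inherited outcome exactly, so it is an inherited cognate, not a loan.

inherited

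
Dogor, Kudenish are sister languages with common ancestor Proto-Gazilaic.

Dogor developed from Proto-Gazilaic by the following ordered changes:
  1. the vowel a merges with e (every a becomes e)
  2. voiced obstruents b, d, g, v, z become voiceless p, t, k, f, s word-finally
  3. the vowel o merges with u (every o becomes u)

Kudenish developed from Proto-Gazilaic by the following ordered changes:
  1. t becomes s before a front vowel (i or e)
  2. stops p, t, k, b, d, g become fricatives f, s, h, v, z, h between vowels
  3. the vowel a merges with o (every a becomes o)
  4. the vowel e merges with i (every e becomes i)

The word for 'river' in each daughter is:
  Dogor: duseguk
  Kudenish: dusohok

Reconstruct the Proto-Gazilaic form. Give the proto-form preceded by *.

*dusagok

Position 4: Dogor has e, Kudenish has o. Taking the neighbouring segments as reconstructed: Dogor e could go back to *a or *e; Kudenish o could go back to *a or *o — the one source consistent with every daughter is *a.
Position 6: Dogor has u, Kudenish has o. Taking the neighbouring segments as reconstructed: Dogor u could go back to *o or *u; Kudenish o could go back to *a or *o — the one source consistent with every daughter is *o.
This points to *dusagok. Verify forward in each daughter:
Dogor: start from *dusagok.
  rule 1 (vowel merger): dusagok → dusegok
  rule 2: no change — dusegok
  rule 3 (vowel merger): dusegok → duseguk
  ⇒ Dogor duseguk
Kudenish: *dusagok
  dusagok (rule 1 does not apply)
  dusagok → dusahok   [intervocalic lenition]
  dusahok → dusohok   [vowel merger]
  dusohok (rule 4 does not apply)
  giving Kudenish dusohok.
*dusagok is the unique common source.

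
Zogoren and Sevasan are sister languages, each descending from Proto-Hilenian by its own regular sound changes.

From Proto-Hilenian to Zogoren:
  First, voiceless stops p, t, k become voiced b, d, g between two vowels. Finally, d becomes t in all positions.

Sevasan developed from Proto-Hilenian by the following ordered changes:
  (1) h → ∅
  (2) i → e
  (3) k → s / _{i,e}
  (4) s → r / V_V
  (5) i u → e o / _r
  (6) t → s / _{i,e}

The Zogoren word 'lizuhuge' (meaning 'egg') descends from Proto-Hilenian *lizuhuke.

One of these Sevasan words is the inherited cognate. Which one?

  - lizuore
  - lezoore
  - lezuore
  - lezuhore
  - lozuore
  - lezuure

lezuore

Sevasan: start from *lizuhuke.
  rule 1 (h-loss): lizuhuke → lizuuke
  rule 2 (vowel merger): lizuuke → lezuuke
  rule 3 (palatalisation): lezuuke → lezuuse
  rule 4 (rhotacism): lezuuse → lezuure
  rule 5 (pre-rhotic lowering): lezuure → lezuore
  rule 6: no change — lezuore
  ⇒ Sevasan lezuore
Among the options, 'lezuore' alone shows every Sevasan change applied in order.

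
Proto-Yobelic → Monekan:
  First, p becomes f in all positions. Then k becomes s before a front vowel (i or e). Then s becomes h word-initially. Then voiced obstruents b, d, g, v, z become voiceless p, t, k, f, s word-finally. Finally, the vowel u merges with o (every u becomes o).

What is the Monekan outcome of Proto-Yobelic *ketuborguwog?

Monekan: start from *ketuborguwog.
  rule 1: no change — ketuborguwog
  rule 2 (palatalisation): ketuborguwog → setuborguwog
  rule 3 (debuccalisation): setuborguwog → hetuborguwog
  rule 4 (final devoicing): hetuborguwog → hetuborguwok
  rule 5 (vowel merger): hetuborguwok → hetoborgowok
  ⇒ Monekan hetoborgowok

hetoborgowok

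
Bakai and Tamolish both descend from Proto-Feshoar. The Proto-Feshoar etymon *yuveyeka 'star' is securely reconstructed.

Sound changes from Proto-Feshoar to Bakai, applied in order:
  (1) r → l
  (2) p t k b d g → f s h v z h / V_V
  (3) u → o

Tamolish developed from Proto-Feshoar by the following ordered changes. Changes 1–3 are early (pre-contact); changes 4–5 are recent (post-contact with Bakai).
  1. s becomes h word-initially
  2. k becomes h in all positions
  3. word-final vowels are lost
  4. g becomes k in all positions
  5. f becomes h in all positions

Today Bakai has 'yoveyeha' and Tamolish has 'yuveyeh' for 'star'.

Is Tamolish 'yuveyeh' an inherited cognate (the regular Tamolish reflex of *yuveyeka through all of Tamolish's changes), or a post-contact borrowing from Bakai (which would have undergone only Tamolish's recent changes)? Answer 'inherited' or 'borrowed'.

inherited

If inherited, *yuveyeka would pass through all of Tamolish's changes:
Tamolish: *yuveyeka > yuveyeha > yuveyeh  (by unconditioned shift, apocope)
If borrowed from Bakai 'yoveyeha' after the early changes, it would undergo only the recent ones:
  rule 4 (unconditioned shift): no change (yoveyeha)
  rule 5 (unconditioned shift): no change (yoveyeha)
  ⇒ as a loan: yoveyeha
Tamolish 'yuveyeh' matches the inherited outcome exactly, so it is an inherited cognate, not a loan.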